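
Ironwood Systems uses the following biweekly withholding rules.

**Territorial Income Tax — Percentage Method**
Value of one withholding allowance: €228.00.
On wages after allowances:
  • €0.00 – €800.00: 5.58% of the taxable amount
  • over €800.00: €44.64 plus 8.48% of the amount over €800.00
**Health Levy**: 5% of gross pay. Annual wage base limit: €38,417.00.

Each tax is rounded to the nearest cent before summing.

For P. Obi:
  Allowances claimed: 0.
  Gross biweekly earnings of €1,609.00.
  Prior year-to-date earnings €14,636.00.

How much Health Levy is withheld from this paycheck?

€80.45

Health Levy: 5% × €1,609.00 = €80.45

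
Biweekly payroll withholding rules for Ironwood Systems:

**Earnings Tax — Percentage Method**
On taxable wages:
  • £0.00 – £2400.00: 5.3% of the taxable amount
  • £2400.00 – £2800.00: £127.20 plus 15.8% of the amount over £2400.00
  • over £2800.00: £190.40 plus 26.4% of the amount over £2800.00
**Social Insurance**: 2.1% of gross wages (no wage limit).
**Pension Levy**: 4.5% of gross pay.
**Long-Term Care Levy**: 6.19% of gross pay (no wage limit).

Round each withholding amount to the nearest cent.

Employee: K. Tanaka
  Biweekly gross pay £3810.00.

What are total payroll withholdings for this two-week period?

Earnings Tax: taxable = £3810.00
  £190.40 + 26.4% × (£3810.00 − £2800.00) = £190.40 + 26.4% × £1010.00 = £457.04
Social Insurance: 2.1% × £3810.00 = £80.01
Pension Levy: 4.5% × £3810.00 = £171.45
Long-Term Care Levy: 6.19% × £3810.00 = £235.84
Total: £457.04 + £80.01 + £171.45 + £235.84 = £944.34

£944.34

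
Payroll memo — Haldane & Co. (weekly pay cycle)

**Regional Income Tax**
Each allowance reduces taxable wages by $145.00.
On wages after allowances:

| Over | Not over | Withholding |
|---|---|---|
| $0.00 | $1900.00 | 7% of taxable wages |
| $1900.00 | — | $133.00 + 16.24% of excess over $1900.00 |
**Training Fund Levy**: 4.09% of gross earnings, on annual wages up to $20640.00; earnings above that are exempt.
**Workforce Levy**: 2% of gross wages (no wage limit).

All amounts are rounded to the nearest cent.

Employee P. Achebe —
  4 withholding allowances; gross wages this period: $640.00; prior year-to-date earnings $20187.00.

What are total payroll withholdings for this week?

Regional Income Tax: taxable = $640.00 − 4×$145.00 = $60.00
  7% × $60.00 = $4.20
Training Fund Levy: cap $20640.00 − YTD $20187.00 = $453.00 subject; 4.09% × $453.00 = $18.53
Workforce Levy: 2% × $640.00 = $12.80
Total: $4.20 + $18.53 + $12.80 = $35.53

$35.53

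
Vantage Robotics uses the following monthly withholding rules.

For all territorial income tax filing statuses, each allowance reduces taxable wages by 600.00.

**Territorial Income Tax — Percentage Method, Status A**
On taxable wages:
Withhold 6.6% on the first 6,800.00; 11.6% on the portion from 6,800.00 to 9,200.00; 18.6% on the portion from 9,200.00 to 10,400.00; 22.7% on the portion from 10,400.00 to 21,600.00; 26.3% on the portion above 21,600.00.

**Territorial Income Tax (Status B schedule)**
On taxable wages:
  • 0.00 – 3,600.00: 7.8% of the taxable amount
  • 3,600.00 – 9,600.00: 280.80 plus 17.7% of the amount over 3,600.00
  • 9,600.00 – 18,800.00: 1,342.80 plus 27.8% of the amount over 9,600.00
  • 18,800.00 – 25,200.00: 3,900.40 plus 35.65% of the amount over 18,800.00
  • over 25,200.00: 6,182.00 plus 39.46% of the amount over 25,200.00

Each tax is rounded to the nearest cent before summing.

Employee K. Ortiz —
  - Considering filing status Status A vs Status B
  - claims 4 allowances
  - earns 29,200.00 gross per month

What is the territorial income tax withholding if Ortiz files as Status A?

Territorial Income Tax (Status A): taxable = 29,200.00 − 4×600.00 = 26,800.00
  3,492.80 + 26.3% × (26,800.00 − 21,600.00) = 3,492.80 + 26.3% × 5,200.00 = 4,860.40

4,860.40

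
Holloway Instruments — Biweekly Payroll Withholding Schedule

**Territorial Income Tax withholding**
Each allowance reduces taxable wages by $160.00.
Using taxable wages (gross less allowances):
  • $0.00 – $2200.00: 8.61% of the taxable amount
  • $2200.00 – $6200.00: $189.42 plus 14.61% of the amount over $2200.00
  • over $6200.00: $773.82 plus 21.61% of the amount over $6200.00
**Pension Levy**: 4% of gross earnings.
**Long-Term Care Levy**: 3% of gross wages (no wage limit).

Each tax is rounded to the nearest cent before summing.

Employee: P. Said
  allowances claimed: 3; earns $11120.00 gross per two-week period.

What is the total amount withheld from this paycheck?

Territorial Income Tax: taxable = $11120.00 − 3×$160.00 = $10640.00
  $773.82 + 21.61% × ($10640.00 − $6200.00) = $773.82 + 21.61% × $4440.00 = $1733.30
Pension Levy: 4% × $11120.00 = $444.80
Long-Term Care Levy: 3% × $11120.00 = $333.60
Total: $1733.30 + $444.80 + $333.60 = $2511.70

$2511.70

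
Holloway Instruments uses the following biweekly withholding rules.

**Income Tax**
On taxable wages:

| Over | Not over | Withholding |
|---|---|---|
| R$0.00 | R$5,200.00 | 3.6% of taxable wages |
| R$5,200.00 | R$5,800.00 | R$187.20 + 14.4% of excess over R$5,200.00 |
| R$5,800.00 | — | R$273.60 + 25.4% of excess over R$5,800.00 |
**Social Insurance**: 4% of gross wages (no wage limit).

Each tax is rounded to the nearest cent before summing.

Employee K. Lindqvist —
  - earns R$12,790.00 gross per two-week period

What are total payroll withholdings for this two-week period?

Income Tax: taxable = R$12,790.00
  R$273.60 + 25.4% × (R$12,790.00 − R$5,800.00) = R$273.60 + 25.4% × R$6,990.00 = R$2,049.06
Social Insurance: 4% × R$12,790.00 = R$511.60
Total: R$2,049.06 + R$511.60 = R$2,560.66

R$2,560.66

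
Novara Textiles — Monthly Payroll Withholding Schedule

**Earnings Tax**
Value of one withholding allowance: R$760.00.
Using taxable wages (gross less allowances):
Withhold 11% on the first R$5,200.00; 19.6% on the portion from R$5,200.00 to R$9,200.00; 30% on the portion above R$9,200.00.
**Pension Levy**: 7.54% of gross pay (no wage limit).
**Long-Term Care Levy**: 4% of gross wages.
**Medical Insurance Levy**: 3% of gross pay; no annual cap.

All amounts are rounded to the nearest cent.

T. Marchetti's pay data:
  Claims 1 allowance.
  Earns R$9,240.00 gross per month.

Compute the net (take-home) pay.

Earnings Tax: taxable = R$9,240.00 − 1×R$760.00 = R$8,480.00
  R$572.00 + 19.6% × (R$8,480.00 − R$5,200.00) = R$572.00 + 19.6% × R$3,280.00 = R$1,214.88
Pension Levy: 7.54% × R$9,240.00 = R$696.70
Long-Term Care Levy: 4% × R$9,240.00 = R$369.60
Medical Insurance Levy: 3% × R$9,240.00 = R$277.20
Total withheld: R$1,214.88 + R$696.70 + R$369.60 + R$277.20 = R$2,558.38
Net pay: R$9,240.00 − R$2,558.38 = R$6,681.62

R$6,681.62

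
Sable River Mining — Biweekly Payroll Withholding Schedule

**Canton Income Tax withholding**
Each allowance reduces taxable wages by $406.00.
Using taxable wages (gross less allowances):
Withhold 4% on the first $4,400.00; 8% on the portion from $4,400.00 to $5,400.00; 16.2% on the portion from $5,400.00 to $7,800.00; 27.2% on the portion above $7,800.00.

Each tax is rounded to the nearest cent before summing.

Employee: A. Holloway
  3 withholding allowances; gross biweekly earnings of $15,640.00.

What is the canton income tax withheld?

$2,445.98

Canton Income Tax: taxable = $15,640.00 − 3×$406.00 = $14,422.00
  $644.80 + 27.2% × ($14,422.00 − $7,800.00) = $644.80 + 27.2% × $6,622.00 = $2,445.98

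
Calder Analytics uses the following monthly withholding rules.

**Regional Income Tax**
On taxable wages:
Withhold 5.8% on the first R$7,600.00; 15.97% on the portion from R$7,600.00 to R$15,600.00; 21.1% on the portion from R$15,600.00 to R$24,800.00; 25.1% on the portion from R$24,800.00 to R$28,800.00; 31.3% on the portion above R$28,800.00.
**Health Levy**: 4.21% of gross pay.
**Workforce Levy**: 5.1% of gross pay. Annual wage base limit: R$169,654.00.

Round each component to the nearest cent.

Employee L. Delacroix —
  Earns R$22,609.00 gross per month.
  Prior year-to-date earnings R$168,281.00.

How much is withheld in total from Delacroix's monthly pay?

R$4,219.16

Regional Income Tax: taxable = R$22,609.00
  R$1,718.40 + 21.1% × (R$22,609.00 − R$15,600.00) = R$1,718.40 + 21.1% × R$7,009.00 = R$3,197.30
Health Levy: 4.21% × R$22,609.00 = R$951.84
Workforce Levy: cap R$169,654.00 − YTD R$168,281.00 = R$1,373.00 subject; 5.1% × R$1,373.00 = R$70.02
Total: R$3,197.30 + R$951.84 + R$70.02 = R$4,219.16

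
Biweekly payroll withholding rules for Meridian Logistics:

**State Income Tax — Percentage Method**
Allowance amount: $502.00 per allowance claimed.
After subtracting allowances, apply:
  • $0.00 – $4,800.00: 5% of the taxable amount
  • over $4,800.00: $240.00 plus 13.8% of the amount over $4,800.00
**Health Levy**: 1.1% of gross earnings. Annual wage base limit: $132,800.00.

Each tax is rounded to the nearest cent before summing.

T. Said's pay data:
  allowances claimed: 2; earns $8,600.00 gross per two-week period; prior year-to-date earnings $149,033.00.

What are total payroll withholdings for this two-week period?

State Income Tax: taxable = $8,600.00 − 2×$502.00 = $7,596.00
  $240.00 + 13.8% × ($7,596.00 − $4,800.00) = $240.00 + 13.8% × $2,796.00 = $625.85
Health Levy: YTD $149,033.00 ≥ cap $132,800.00 → $0.00
Total: $625.85 + $0.00 = $625.85

$625.85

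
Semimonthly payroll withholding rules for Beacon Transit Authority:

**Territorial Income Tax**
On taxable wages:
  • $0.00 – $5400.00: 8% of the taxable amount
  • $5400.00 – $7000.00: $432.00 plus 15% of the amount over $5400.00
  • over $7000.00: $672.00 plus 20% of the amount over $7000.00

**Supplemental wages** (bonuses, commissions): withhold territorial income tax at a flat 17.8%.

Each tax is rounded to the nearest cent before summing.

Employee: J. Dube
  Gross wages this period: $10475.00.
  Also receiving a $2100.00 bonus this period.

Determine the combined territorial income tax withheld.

Territorial Income Tax: taxable = $10475.00
  $672.00 + 20% × ($10475.00 − $7000.00) = $672.00 + 20% × $3475.00 = $1367.00
Supplemental (17.8% flat on bonus): 17.8% × $2100.00 = $373.80
Total territorial income tax: $1367.00 + $373.80 = $1740.80

$1740.80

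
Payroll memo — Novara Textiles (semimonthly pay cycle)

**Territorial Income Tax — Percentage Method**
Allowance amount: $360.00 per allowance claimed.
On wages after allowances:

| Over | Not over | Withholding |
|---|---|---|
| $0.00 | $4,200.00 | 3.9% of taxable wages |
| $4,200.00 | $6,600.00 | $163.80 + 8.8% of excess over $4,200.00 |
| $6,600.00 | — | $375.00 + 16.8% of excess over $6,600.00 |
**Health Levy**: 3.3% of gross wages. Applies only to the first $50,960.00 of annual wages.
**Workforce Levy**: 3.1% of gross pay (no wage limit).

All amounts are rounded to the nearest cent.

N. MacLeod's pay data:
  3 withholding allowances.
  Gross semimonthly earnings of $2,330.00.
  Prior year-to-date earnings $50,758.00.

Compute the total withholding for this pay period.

Territorial Income Tax: taxable = $2,330.00 − 3×$360.00 = $1,250.00
  3.9% × $1,250.00 = $48.75
Health Levy: cap $50,960.00 − YTD $50,758.00 = $202.00 subject; 3.3% × $202.00 = $6.67
Workforce Levy: 3.1% × $2,330.00 = $72.23
Total: $48.75 + $6.67 + $72.23 = $127.65

$127.65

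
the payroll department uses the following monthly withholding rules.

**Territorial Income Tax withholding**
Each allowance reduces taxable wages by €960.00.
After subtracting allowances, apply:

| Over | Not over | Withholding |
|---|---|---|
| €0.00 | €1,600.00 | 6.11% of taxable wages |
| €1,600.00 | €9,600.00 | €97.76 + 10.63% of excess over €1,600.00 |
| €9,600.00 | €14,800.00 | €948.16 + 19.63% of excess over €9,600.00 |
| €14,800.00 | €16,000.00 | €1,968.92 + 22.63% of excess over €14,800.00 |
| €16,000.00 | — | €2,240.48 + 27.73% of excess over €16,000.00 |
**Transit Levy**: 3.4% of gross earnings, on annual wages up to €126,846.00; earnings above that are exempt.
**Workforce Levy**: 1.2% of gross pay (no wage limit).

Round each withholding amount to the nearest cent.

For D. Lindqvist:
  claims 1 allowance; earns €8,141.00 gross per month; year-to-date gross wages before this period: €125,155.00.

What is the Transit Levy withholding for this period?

Transit Levy: cap €126,846.00 − YTD €125,155.00 = €1,691.00 subject; 3.4% × €1,691.00 = €57.49

€57.49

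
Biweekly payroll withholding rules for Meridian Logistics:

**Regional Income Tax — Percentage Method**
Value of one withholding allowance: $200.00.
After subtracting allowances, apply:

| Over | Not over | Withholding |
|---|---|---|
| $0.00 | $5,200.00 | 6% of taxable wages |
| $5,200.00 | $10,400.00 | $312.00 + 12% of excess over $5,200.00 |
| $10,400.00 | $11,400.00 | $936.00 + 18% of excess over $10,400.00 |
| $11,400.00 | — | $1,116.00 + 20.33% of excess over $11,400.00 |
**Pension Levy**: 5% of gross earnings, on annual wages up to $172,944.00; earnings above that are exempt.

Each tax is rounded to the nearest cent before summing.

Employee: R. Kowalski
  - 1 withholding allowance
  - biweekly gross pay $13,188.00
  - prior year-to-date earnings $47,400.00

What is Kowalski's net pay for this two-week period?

$11,089.76

Regional Income Tax: taxable = $13,188.00 − 1×$200.00 = $12,988.00
  $1,116.00 + 20.33% × ($12,988.00 − $11,400.00) = $1,116.00 + 20.33% × $1,588.00 = $1,438.84
Pension Levy: 5% × $13,188.00 = $659.40
Total withheld: $1,438.84 + $659.40 = $2,098.24
Net pay: $13,188.00 − $2,098.24 = $11,089.76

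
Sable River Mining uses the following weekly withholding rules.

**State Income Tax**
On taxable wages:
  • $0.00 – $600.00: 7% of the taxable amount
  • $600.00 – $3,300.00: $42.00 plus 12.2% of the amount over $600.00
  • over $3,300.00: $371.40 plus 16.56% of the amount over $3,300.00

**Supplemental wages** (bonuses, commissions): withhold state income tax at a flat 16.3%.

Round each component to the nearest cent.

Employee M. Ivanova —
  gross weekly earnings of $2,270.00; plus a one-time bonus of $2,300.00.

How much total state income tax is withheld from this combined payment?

State Income Tax: taxable = $2,270.00
  $42.00 + 12.2% × ($2,270.00 − $600.00) = $42.00 + 12.2% × $1,670.00 = $245.74
Supplemental (16.3% flat on bonus): 16.3% × $2,300.00 = $374.90
Total state income tax: $245.74 + $374.90 = $620.64

$620.64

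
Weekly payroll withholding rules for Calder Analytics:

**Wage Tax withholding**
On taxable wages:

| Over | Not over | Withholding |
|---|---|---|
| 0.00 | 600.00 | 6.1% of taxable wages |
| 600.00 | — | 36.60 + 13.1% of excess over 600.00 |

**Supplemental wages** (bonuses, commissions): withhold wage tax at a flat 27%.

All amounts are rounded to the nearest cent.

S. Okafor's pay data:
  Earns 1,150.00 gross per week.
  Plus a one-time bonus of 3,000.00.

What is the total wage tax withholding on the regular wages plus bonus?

918.65

Wage Tax: taxable = 1,150.00
  36.60 + 13.1% × (1,150.00 − 600.00) = 36.60 + 13.1% × 550.00 = 108.65
Supplemental (27% flat on bonus): 27% × 3,000.00 = 810.00
Total wage tax: 108.65 + 810.00 = 918.65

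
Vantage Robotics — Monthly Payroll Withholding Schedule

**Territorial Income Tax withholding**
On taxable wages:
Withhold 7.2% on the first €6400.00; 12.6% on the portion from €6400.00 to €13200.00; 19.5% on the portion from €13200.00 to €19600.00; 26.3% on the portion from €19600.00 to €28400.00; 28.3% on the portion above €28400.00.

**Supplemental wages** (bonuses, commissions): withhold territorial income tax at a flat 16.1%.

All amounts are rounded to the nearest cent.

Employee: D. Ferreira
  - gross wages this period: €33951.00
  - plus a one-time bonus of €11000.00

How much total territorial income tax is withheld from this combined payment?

Territorial Income Tax: taxable = €33951.00
  €4880.00 + 28.3% × (€33951.00 − €28400.00) = €4880.00 + 28.3% × €5551.00 = €6450.93
Supplemental (16.1% flat on bonus): 16.1% × €11000.00 = €1771.00
Total territorial income tax: €6450.93 + €1771.00 = €8221.93

€8221.93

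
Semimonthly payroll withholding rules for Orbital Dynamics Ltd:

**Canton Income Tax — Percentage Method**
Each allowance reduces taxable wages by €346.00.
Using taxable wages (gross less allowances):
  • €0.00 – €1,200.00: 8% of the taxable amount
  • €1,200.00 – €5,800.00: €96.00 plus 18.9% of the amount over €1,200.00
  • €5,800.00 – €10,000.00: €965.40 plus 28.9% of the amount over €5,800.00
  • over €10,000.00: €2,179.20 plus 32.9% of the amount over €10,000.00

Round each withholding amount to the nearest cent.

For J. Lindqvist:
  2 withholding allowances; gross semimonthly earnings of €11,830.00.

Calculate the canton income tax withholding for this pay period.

Canton Income Tax: taxable = €11,830.00 − 2×€346.00 = €11,138.00
  €2,179.20 + 32.9% × (€11,138.00 − €10,000.00) = €2,179.20 + 32.9% × €1,138.00 = €2,553.60

€2,553.60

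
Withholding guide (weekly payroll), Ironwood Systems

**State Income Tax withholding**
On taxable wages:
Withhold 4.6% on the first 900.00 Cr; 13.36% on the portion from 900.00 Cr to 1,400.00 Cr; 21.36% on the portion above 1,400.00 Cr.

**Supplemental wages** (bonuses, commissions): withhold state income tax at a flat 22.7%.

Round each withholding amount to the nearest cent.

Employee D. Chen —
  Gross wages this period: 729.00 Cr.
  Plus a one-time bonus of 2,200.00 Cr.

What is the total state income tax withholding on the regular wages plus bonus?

State Income Tax: taxable = 729.00 Cr
  4.6% × 729.00 Cr = 33.53 Cr
Supplemental (22.7% flat on bonus): 22.7% × 2,200.00 Cr = 499.40 Cr
Total state income tax: 33.53 Cr + 499.40 Cr = 532.93 Cr

532.93 Cr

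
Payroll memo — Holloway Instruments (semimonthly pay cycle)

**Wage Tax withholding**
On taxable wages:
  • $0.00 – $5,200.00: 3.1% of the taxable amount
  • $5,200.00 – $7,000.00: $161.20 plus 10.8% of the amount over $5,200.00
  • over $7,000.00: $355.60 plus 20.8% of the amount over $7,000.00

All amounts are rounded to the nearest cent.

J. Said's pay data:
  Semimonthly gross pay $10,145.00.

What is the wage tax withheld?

$1,009.76

Wage Tax: taxable = $10,145.00
  $355.60 + 20.8% × ($10,145.00 − $7,000.00) = $355.60 + 20.8% × $3,145.00 = $1,009.76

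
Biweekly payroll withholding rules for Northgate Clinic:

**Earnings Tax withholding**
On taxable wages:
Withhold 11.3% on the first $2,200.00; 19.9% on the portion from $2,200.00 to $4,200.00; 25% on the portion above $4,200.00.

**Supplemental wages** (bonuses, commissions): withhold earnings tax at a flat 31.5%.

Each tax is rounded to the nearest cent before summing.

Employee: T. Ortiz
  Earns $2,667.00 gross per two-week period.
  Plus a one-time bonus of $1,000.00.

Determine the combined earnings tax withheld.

$656.53

Earnings Tax: taxable = $2,667.00
  $248.60 + 19.9% × ($2,667.00 − $2,200.00) = $248.60 + 19.9% × $467.00 = $341.53
Supplemental (31.5% flat on bonus): 31.5% × $1,000.00 = $315.00
Total earnings tax: $341.53 + $315.00 = $656.53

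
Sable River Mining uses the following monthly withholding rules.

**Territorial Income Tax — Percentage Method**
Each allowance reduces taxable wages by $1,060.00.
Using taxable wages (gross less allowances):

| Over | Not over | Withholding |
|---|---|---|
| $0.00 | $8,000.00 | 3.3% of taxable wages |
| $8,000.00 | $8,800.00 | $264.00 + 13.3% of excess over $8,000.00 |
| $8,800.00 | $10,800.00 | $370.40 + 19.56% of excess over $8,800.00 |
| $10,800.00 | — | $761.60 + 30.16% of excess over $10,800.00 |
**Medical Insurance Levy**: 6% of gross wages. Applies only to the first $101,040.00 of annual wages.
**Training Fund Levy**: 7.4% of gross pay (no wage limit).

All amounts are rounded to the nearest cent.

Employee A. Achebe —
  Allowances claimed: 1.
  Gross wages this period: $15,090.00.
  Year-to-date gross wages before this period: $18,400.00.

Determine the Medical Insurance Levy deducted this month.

$905.40

Medical Insurance Levy: 6% × $15,090.00 = $905.40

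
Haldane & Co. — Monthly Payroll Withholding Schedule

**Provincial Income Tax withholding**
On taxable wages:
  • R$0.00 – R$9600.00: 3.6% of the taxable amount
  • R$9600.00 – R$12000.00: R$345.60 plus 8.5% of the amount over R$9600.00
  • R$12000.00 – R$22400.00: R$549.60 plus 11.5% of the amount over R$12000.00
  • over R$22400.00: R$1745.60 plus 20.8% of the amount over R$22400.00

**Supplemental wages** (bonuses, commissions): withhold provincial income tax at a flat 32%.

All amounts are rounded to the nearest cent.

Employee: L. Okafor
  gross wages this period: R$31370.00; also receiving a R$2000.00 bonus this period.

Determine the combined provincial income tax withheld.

R$4251.36

Provincial Income Tax: taxable = R$31370.00
  R$1745.60 + 20.8% × (R$31370.00 − R$22400.00) = R$1745.60 + 20.8% × R$8970.00 = R$3611.36
Supplemental (32% flat on bonus): 32% × R$2000.00 = R$640.00
Total provincial income tax: R$3611.36 + R$640.00 = R$4251.36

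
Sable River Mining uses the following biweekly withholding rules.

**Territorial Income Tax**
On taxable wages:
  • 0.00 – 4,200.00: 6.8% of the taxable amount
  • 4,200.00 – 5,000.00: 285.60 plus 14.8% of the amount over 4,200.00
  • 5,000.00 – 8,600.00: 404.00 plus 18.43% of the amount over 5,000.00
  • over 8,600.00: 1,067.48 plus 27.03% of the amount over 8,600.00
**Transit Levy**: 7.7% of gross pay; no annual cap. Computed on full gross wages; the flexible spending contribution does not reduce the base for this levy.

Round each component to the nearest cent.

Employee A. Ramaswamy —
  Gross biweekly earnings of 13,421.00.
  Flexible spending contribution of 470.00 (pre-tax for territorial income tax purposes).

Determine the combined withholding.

3,276.98

Territorial Income Tax: taxable = 13,421.00 − 470.00 = 12,951.00
  1,067.48 + 27.03% × (12,951.00 − 8,600.00) = 1,067.48 + 27.03% × 4,351.00 = 2,243.56
Transit Levy: 7.7% × 13,421.00 = 1,033.42
Total: 2,243.56 + 1,033.42 = 3,276.98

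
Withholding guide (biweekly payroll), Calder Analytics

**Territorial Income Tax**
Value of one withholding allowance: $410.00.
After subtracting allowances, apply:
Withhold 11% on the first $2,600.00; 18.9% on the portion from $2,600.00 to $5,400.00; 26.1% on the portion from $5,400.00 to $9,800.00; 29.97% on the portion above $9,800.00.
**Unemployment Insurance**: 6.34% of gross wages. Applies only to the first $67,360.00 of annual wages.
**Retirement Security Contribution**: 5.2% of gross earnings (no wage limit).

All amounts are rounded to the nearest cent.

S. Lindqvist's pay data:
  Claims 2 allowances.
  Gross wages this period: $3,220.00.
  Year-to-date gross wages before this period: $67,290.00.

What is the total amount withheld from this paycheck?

$435.88

Territorial Income Tax: taxable = $3,220.00 − 2×$410.00 = $2,400.00
  11% × $2,400.00 = $264.00
Unemployment Insurance: cap $67,360.00 − YTD $67,290.00 = $70.00 subject; 6.34% × $70.00 = $4.44
Retirement Security Contribution: 5.2% × $3,220.00 = $167.44
Total: $264.00 + $4.44 + $167.44 = $435.88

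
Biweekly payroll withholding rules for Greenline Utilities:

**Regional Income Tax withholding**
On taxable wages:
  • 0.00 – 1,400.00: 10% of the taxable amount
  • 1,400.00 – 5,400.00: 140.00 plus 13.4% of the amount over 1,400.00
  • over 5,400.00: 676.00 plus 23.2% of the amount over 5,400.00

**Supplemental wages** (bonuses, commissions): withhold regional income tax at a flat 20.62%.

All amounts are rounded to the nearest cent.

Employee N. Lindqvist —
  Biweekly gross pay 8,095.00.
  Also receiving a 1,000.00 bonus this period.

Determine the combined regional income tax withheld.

1,507.44

Regional Income Tax: taxable = 8,095.00
  676.00 + 23.2% × (8,095.00 − 5,400.00) = 676.00 + 23.2% × 2,695.00 = 1,301.24
Supplemental (20.62% flat on bonus): 20.62% × 1,000.00 = 206.20
Total regional income tax: 1,301.24 + 206.20 = 1,507.44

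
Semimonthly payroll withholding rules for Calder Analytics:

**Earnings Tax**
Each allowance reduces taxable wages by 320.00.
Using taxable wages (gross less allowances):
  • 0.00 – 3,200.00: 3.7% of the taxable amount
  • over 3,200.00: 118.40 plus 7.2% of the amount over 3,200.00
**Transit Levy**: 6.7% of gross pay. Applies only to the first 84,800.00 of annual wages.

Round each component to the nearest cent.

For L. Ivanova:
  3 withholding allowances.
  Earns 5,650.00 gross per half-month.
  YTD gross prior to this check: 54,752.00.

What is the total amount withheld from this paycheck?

604.23

Earnings Tax: taxable = 5,650.00 − 3×320.00 = 4,690.00
  118.40 + 7.2% × (4,690.00 − 3,200.00) = 118.40 + 7.2% × 1,490.00 = 225.68
Transit Levy: 6.7% × 5,650.00 = 378.55
Total: 225.68 + 378.55 = 604.23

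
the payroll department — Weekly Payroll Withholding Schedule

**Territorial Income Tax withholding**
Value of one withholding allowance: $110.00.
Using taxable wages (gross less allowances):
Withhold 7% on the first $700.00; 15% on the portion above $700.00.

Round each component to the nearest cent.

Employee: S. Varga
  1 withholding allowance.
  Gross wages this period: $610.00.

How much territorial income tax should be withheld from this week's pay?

$35.00

Territorial Income Tax: taxable = $610.00 − 1×$110.00 = $500.00
  7% × $500.00 = $35.00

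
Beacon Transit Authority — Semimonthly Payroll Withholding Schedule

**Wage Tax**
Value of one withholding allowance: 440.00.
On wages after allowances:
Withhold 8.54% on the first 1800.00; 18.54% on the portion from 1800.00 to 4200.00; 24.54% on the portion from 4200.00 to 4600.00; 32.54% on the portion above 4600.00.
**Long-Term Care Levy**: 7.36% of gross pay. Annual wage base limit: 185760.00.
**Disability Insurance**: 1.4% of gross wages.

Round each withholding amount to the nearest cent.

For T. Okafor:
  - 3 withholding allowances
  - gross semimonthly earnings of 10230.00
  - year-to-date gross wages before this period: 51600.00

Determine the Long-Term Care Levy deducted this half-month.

Long-Term Care Levy: 7.36% × 10230.00 = 752.93

752.93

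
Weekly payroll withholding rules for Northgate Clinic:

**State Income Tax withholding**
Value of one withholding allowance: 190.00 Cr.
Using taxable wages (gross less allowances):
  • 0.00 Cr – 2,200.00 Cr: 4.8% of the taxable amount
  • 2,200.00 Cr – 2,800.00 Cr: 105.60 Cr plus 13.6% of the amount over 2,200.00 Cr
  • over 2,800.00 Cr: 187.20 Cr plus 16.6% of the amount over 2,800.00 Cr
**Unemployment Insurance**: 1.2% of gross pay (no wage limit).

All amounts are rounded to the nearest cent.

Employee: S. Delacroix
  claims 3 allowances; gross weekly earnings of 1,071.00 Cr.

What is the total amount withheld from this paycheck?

36.90 Cr

State Income Tax: taxable = 1,071.00 Cr − 3×190.00 Cr = 501.00 Cr
  4.8% × 501.00 Cr = 24.05 Cr
Unemployment Insurance: 1.2% × 1,071.00 Cr = 12.85 Cr
Total: 24.05 Cr + 12.85 Cr = 36.90 Cr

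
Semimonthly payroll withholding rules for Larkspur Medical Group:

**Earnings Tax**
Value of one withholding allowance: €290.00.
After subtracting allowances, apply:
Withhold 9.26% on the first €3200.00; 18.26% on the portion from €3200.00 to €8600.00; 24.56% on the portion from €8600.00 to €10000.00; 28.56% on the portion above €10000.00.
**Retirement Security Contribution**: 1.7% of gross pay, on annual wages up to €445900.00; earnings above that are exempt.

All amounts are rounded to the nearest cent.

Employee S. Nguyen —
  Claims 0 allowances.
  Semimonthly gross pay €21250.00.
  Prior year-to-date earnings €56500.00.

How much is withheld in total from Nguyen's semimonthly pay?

€5200.45

Earnings Tax: taxable = €21250.00
  €1626.20 + 28.56% × (€21250.00 − €10000.00) = €1626.20 + 28.56% × €11250.00 = €4839.20
Retirement Security Contribution: 1.7% × €21250.00 = €361.25
Total: €4839.20 + €361.25 = €5200.45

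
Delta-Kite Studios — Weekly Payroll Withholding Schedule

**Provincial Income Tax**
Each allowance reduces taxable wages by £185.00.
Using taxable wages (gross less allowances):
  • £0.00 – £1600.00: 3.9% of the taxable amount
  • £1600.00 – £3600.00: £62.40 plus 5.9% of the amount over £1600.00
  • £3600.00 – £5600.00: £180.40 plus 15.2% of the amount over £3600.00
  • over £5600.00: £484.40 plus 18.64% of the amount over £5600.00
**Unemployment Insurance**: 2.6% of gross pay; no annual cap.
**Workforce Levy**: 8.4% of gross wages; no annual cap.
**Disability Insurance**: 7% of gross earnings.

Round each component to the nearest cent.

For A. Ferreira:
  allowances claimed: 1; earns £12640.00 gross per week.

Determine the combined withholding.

Provincial Income Tax: taxable = £12640.00 − 1×£185.00 = £12455.00
  £484.40 + 18.64% × (£12455.00 − £5600.00) = £484.40 + 18.64% × £6855.00 = £1762.17
Unemployment Insurance: 2.6% × £12640.00 = £328.64
Workforce Levy: 8.4% × £12640.00 = £1061.76
Disability Insurance: 7% × £12640.00 = £884.80
Total: £1762.17 + £328.64 + £1061.76 + £884.80 = £4037.37

£4037.37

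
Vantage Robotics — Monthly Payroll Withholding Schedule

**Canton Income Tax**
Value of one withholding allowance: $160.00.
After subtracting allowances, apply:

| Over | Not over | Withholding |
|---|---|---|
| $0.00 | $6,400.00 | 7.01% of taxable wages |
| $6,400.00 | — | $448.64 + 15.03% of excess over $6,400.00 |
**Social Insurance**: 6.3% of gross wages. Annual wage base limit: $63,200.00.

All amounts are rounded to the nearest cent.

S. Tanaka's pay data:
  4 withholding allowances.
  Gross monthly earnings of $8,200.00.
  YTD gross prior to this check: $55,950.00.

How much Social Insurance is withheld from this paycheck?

Social Insurance: cap $63,200.00 − YTD $55,950.00 = $7,250.00 subject; 6.3% × $7,250.00 = $456.75

$456.75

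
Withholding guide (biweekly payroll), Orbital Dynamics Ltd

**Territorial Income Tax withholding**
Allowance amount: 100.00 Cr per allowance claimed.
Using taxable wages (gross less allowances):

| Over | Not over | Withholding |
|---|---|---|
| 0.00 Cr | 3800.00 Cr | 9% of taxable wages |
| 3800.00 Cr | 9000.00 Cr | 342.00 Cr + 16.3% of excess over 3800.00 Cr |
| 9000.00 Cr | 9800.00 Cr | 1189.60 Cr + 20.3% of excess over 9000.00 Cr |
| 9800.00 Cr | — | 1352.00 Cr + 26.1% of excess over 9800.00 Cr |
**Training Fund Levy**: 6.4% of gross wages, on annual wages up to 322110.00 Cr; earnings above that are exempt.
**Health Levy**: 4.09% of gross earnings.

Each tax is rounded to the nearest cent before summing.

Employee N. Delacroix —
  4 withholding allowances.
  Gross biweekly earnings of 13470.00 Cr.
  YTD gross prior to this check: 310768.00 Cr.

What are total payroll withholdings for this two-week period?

Territorial Income Tax: taxable = 13470.00 Cr − 4×100.00 Cr = 13070.00 Cr
  1352.00 Cr + 26.1% × (13070.00 Cr − 9800.00 Cr) = 1352.00 Cr + 26.1% × 3270.00 Cr = 2205.47 Cr
Training Fund Levy: cap 322110.00 Cr − YTD 310768.00 Cr = 11342.00 Cr subject; 6.4% × 11342.00 Cr = 725.89 Cr
Health Levy: 4.09% × 13470.00 Cr = 550.92 Cr
Total: 2205.47 Cr + 725.89 Cr + 550.92 Cr = 3482.28 Cr

3482.28 Cr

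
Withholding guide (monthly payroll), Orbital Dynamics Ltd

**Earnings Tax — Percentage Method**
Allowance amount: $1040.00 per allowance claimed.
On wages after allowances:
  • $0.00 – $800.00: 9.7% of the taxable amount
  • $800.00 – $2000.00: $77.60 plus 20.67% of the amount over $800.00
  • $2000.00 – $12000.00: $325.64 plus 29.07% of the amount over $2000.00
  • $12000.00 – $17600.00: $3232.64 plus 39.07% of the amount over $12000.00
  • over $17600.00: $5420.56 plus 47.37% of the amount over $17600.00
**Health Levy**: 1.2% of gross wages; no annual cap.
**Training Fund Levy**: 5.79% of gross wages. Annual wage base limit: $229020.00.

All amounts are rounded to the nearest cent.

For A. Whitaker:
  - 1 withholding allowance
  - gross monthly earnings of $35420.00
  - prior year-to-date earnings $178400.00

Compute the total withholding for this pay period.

Earnings Tax: taxable = $35420.00 − 1×$1040.00 = $34380.00
  $5420.56 + 47.37% × ($34380.00 − $17600.00) = $5420.56 + 47.37% × $16780.00 = $13369.25
Health Levy: 1.2% × $35420.00 = $425.04
Training Fund Levy: 5.79% × $35420.00 = $2050.82
Total: $13369.25 + $425.04 + $2050.82 = $15845.11

$15845.11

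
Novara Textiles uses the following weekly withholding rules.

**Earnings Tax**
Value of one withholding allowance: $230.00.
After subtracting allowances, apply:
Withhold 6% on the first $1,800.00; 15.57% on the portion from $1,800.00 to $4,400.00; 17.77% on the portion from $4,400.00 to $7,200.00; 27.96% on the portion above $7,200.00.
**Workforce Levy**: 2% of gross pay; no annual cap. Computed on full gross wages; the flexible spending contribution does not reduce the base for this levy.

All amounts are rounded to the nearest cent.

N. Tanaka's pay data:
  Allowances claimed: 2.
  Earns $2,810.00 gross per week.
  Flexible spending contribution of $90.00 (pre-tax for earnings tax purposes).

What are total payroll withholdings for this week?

$235.82

Earnings Tax: taxable = $2,810.00 − $90.00 − 2×$230.00 = $2,260.00
  $108.00 + 15.57% × ($2,260.00 − $1,800.00) = $108.00 + 15.57% × $460.00 = $179.62
Workforce Levy: 2% × $2,810.00 = $56.20
Total: $179.62 + $56.20 = $235.82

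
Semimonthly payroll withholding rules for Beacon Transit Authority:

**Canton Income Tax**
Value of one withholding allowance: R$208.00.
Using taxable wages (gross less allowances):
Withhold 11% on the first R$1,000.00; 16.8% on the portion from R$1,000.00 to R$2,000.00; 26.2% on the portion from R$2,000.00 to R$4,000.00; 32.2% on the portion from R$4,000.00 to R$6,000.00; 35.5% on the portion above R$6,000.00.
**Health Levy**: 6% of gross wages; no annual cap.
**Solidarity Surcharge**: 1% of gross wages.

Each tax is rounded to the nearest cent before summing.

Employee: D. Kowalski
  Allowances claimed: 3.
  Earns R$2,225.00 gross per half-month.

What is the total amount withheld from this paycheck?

Canton Income Tax: taxable = R$2,225.00 − 3×R$208.00 = R$1,601.00
  R$110.00 + 16.8% × (R$1,601.00 − R$1,000.00) = R$110.00 + 16.8% × R$601.00 = R$210.97
Health Levy: 6% × R$2,225.00 = R$133.50
Solidarity Surcharge: 1% × R$2,225.00 = R$22.25
Total: R$210.97 + R$133.50 + R$22.25 = R$366.72

R$366.72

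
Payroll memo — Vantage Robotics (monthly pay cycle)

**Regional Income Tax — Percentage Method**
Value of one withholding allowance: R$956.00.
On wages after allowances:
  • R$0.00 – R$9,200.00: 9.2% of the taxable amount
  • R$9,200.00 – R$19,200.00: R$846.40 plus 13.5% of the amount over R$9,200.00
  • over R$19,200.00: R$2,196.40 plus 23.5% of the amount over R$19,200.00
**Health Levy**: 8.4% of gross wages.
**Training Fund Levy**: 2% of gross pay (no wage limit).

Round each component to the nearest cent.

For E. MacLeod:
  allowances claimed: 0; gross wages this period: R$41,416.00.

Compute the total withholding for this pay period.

R$11,724.42

Regional Income Tax: taxable = R$41,416.00
  R$2,196.40 + 23.5% × (R$41,416.00 − R$19,200.00) = R$2,196.40 + 23.5% × R$22,216.00 = R$7,417.16
Health Levy: 8.4% × R$41,416.00 = R$3,478.94
Training Fund Levy: 2% × R$41,416.00 = R$828.32
Total: R$7,417.16 + R$3,478.94 + R$828.32 = R$11,724.42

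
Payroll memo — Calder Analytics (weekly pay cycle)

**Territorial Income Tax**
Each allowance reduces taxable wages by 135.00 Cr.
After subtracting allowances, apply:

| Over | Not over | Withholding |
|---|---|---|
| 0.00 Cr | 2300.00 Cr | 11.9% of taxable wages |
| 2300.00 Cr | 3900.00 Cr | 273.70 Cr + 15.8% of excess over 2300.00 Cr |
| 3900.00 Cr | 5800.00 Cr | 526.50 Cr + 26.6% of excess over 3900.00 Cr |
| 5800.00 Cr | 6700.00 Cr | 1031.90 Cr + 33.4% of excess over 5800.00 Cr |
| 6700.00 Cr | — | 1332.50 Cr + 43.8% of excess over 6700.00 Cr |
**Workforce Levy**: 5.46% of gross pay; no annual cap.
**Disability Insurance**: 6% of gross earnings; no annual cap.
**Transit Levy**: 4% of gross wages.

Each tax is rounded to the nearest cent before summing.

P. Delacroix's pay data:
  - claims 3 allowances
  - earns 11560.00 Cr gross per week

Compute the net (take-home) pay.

Territorial Income Tax: taxable = 11560.00 Cr − 3×135.00 Cr = 11155.00 Cr
  1332.50 Cr + 43.8% × (11155.00 Cr − 6700.00 Cr) = 1332.50 Cr + 43.8% × 4455.00 Cr = 3283.79 Cr
Workforce Levy: 5.46% × 11560.00 Cr = 631.18 Cr
Disability Insurance: 6% × 11560.00 Cr = 693.60 Cr
Transit Levy: 4% × 11560.00 Cr = 462.40 Cr
Total withheld: 3283.79 Cr + 631.18 Cr + 693.60 Cr + 462.40 Cr = 5070.97 Cr
Net pay: 11560.00 Cr − 5070.97 Cr = 6489.03 Cr

6489.03 Cr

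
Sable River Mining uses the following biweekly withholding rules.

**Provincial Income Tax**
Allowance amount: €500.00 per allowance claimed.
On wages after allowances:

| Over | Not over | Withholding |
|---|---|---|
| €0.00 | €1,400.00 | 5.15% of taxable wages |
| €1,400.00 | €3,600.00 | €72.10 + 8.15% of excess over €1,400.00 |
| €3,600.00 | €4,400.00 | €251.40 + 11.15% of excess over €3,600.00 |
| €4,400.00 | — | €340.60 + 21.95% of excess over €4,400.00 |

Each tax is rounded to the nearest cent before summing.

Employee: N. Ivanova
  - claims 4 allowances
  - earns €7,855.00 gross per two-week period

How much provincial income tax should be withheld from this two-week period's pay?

€659.97

Provincial Income Tax: taxable = €7,855.00 − 4×€500.00 = €5,855.00
  €340.60 + 21.95% × (€5,855.00 − €4,400.00) = €340.60 + 21.95% × €1,455.00 = €659.97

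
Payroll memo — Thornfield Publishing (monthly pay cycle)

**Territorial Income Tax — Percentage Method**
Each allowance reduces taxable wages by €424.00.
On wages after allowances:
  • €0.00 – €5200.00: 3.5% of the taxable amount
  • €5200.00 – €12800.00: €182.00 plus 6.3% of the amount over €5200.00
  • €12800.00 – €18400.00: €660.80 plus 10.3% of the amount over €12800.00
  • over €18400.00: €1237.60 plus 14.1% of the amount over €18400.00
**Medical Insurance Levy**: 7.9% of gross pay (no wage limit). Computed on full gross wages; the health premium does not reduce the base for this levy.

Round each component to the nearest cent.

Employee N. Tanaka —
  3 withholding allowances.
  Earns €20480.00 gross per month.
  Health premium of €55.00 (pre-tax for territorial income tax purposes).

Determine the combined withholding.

€2961.69

Territorial Income Tax: taxable = €20480.00 − €55.00 − 3×€424.00 = €19153.00
  €1237.60 + 14.1% × (€19153.00 − €18400.00) = €1237.60 + 14.1% × €753.00 = €1343.77
Medical Insurance Levy: 7.9% × €20480.00 = €1617.92
Total: €1343.77 + €1617.92 = €2961.69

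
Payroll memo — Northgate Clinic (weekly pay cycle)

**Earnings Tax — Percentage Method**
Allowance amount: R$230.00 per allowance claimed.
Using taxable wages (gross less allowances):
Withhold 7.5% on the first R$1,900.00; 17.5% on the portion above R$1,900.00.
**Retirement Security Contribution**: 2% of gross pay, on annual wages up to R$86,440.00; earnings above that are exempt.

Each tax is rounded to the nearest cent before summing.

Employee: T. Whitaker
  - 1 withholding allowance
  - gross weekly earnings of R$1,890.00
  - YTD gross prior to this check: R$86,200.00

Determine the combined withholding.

Earnings Tax: taxable = R$1,890.00 − 1×R$230.00 = R$1,660.00
  7.5% × R$1,660.00 = R$124.50
Retirement Security Contribution: cap R$86,440.00 − YTD R$86,200.00 = R$240.00 subject; 2% × R$240.00 = R$4.80
Total: R$124.50 + R$4.80 = R$129.30

R$129.30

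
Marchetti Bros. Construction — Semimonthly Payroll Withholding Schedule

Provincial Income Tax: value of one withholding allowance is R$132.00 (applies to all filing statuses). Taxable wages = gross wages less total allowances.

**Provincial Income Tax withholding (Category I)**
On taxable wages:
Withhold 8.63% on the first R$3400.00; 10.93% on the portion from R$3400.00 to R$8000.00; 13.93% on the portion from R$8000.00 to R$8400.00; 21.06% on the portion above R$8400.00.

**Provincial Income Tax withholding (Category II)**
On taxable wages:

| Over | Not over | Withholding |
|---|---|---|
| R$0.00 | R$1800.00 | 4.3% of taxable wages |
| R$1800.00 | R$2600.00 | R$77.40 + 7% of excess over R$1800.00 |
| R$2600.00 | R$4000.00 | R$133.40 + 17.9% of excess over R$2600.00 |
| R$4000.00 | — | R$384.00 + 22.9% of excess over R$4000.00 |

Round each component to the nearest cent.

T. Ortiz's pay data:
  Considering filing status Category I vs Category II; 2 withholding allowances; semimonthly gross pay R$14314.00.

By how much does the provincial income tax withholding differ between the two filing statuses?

Provincial Income Tax (Category I): taxable = R$14314.00 − 2×R$132.00 = R$14050.00
  R$851.92 + 21.06% × (R$14050.00 − R$8400.00) = R$851.92 + 21.06% × R$5650.00 = R$2041.81
Provincial Income Tax (Category II): taxable = R$14314.00 − 2×R$132.00 = R$14050.00
  R$384.00 + 22.9% × (R$14050.00 − R$4000.00) = R$384.00 + 22.9% × R$10050.00 = R$2685.45
Difference: |R$2041.81 − R$2685.45| = R$643.64 (higher under Category II)

R$643.64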